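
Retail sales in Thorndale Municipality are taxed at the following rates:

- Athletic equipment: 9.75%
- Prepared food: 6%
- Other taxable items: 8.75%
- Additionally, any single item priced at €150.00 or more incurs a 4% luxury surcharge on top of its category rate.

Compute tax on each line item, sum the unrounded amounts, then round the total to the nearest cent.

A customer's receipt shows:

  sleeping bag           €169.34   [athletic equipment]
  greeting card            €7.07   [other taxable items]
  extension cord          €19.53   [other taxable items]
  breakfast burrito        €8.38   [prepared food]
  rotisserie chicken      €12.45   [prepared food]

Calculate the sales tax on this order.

Sleeping bag €169.34: athletic equipment → 9.75% + 4% surcharge = 13.75% → €23.28425
Greeting card €7.07: other taxable items → 8.75% → €0.618625
Extension cord €19.53: other taxable items → 8.75% → €1.708875
Breakfast burrito €8.38: prepared food → 6% → €0.5028
Rotisserie chicken €12.45: prepared food → 6% → €0.747
Unrounded tax sum = €26.86155 → €26.86

€26.86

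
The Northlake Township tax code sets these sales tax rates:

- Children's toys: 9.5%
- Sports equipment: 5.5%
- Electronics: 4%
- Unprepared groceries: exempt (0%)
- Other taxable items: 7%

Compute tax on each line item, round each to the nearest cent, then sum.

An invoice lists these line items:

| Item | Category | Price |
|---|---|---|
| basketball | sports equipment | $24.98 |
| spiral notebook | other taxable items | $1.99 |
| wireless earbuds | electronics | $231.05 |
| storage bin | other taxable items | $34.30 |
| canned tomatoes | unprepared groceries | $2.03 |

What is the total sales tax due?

$13.15

Basketball $24.98: sports equipment → 5.5% → $1.37
Spiral notebook $1.99: other taxable items → 7% → $0.14
Wireless earbuds $231.05: electronics → 4% → $9.24
Storage bin $34.30: other taxable items → 7% → $2.40
Canned tomatoes $2.03: unprepared groceries → 0% → $0.00
Total tax = $1.37 + $0.14 + $9.24 + $2.40 = $13.15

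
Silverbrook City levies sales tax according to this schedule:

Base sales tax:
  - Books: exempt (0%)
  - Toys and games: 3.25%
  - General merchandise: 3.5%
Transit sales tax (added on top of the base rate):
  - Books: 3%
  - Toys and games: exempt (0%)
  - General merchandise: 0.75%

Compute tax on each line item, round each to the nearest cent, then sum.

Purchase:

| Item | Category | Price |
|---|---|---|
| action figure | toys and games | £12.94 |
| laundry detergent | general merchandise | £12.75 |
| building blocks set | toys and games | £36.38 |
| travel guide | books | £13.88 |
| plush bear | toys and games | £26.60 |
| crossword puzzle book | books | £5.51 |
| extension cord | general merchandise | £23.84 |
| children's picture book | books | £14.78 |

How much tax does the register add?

Action figure £12.94: toys and games → 3.25% + 0% transit = 3.25% → £0.42
Laundry detergent £12.75: general merchandise → 3.5% + 0.75% transit = 4.25% → £0.54
Building blocks set £36.38: toys and games → 3.25% + 0% transit = 3.25% → £1.18
Travel guide £13.88: books → 0% + 3% transit = 3% → £0.42
Plush bear £26.60: toys and games → 3.25% + 0% transit = 3.25% → £0.86
Crossword puzzle book £5.51: books → 0% + 3% transit = 3% → £0.17
Extension cord £23.84: general merchandise → 3.5% + 0.75% transit = 4.25% → £1.01
Children's picture book £14.78: books → 0% + 3% transit = 3% → £0.44
Total tax = £0.42 + £0.54 + £1.18 + £0.42 + £0.86 + £0.17 + £1.01 + £0.44 = £5.04

£5.04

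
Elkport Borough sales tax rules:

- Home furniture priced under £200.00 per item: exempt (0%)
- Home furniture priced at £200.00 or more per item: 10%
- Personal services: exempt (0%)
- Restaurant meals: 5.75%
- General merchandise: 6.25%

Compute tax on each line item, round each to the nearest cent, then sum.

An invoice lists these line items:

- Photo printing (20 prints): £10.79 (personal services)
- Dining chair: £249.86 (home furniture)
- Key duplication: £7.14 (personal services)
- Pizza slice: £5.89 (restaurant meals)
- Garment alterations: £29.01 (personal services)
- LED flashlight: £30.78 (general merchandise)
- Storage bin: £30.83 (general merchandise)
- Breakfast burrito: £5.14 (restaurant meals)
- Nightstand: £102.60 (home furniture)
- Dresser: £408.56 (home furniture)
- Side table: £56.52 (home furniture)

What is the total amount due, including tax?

£1007.46

Photo printing (20 prints) £10.79: personal services → 0% → £0.00
Dining chair £249.86: home furniture, £200.00 or more → 10% → £24.99
Key duplication £7.14: personal services → 0% → £0.00
Pizza slice £5.89: restaurant meals → 5.75% → £0.34
Garment alterations £29.01: personal services → 0% → £0.00
LED flashlight £30.78: general merchandise → 6.25% → £1.92
Storage bin £30.83: general merchandise → 6.25% → £1.93
Breakfast burrito £5.14: restaurant meals → 5.75% → £0.30
Nightstand £102.60: home furniture, under £200.00 → 0% → £0.00
Dresser £408.56: home furniture, £200.00 or more → 10% → £40.86
Side table £56.52: home furniture, under £200.00 → 0% → £0.00
Subtotal = £937.12; tax = £70.34; total due = £1007.46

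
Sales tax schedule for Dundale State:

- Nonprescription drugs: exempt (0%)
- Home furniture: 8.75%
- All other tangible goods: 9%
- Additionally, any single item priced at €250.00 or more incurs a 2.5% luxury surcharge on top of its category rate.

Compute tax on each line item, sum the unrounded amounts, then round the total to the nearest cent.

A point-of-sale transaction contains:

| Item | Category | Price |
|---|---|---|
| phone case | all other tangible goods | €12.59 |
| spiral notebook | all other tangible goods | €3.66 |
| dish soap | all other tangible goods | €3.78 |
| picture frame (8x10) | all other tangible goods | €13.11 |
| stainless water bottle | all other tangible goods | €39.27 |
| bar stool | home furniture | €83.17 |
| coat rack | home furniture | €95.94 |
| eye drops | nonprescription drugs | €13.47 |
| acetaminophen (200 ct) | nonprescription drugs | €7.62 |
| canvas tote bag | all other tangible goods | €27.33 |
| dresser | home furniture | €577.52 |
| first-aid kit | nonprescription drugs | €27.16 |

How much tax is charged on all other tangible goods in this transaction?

€8.98

Phone case €12.59: all other tangible goods → 9% → €1.1331
Spiral notebook €3.66: all other tangible goods → 9% → €0.3294
Dish soap €3.78: all other tangible goods → 9% → €0.3402
Picture frame (8x10) €13.11: all other tangible goods → 9% → €1.1799
Stainless water bottle €39.27: all other tangible goods → 9% → €3.5343
Canvas tote bag €27.33: all other tangible goods → 9% → €2.4597
Tax on all other tangible goods: unrounded sum = €8.9766 → €8.98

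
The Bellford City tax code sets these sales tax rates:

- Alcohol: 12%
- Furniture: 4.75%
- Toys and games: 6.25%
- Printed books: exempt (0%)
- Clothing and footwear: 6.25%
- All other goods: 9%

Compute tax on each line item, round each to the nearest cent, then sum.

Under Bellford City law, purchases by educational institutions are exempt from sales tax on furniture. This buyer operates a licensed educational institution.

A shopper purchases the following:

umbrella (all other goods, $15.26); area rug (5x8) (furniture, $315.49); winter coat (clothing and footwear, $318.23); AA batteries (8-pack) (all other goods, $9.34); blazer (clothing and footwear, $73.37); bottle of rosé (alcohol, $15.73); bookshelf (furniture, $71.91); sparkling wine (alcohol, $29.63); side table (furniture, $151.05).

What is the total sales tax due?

$32.14

Umbrella $15.26: all other goods → 9% → $1.37
Area rug (5x8) $315.49: furniture, buyer-exempt → 0% → $0.00
Winter coat $318.23: clothing and footwear → 6.25% → $19.89
AA batteries (8-pack) $9.34: all other goods → 9% → $0.84
Blazer $73.37: clothing and footwear → 6.25% → $4.59
Bottle of rosé $15.73: alcohol → 12% → $1.89
Bookshelf $71.91: furniture, buyer-exempt → 0% → $0.00
Sparkling wine $29.63: alcohol → 12% → $3.56
Side table $151.05: furniture, buyer-exempt → 0% → $0.00
Total tax = $1.37 + $19.89 + $0.84 + $4.59 + $1.89 + $3.56 = $32.14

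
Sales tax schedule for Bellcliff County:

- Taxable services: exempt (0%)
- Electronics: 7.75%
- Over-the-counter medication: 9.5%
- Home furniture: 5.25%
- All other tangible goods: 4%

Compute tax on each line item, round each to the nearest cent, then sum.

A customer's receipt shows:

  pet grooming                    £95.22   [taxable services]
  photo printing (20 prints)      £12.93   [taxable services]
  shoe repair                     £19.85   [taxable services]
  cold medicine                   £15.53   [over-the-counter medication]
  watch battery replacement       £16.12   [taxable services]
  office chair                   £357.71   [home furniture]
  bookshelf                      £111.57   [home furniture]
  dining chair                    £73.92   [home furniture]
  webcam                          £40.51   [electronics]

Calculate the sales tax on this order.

Pet grooming £95.22: taxable services → 0% → £0.00
Photo printing (20 prints) £12.93: taxable services → 0% → £0.00
Shoe repair £19.85: taxable services → 0% → £0.00
Cold medicine £15.53: over-the-counter medication → 9.5% → £1.48
Watch battery replacement £16.12: taxable services → 0% → £0.00
Office chair £357.71: home furniture → 5.25% → £18.78
Bookshelf £111.57: home furniture → 5.25% → £5.86
Dining chair £73.92: home furniture → 5.25% → £3.88
Webcam £40.51: electronics → 7.75% → £3.14
Total tax = £1.48 + £18.78 + £5.86 + £3.88 + £3.14 = £33.14

£33.14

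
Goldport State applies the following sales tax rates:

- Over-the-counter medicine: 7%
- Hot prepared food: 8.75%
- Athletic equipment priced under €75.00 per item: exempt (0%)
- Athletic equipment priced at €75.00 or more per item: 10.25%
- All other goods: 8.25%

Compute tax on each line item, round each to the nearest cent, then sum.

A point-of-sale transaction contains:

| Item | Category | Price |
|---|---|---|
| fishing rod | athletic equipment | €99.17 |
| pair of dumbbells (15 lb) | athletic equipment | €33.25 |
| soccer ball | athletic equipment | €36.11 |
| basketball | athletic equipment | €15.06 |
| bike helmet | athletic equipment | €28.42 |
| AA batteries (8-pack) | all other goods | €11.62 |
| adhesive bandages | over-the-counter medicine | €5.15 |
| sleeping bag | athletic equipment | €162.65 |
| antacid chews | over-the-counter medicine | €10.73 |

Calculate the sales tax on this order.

€28.90

Fishing rod €99.17: athletic equipment, €75.00 or more → 10.25% → €10.16
Pair of dumbbells (15 lb) €33.25: athletic equipment, under €75.00 → 0% → €0.00
Soccer ball €36.11: athletic equipment, under €75.00 → 0% → €0.00
Basketball €15.06: athletic equipment, under €75.00 → 0% → €0.00
Bike helmet €28.42: athletic equipment, under €75.00 → 0% → €0.00
AA batteries (8-pack) €11.62: all other goods → 8.25% → €0.96
Adhesive bandages €5.15: over-the-counter medicine → 7% → €0.36
Sleeping bag €162.65: athletic equipment, €75.00 or more → 10.25% → €16.67
Antacid chews €10.73: over-the-counter medicine → 7% → €0.75
Total tax = €10.16 + €0.96 + €0.36 + €16.67 + €0.75 = €28.90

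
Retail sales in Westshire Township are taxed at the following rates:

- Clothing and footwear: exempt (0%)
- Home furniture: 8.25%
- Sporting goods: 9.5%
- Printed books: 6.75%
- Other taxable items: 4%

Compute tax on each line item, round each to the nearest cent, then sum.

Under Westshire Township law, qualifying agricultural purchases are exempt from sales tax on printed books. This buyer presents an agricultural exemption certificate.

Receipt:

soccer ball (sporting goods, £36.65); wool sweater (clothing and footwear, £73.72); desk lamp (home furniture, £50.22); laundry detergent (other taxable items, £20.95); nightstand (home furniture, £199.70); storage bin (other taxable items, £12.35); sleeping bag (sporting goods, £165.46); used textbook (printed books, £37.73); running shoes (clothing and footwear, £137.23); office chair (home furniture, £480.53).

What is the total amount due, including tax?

£1295.33

Soccer ball £36.65: sporting goods → 9.5% → £3.48
Wool sweater £73.72: clothing and footwear → 0% → £0.00
Desk lamp £50.22: home furniture → 8.25% → £4.14
Laundry detergent £20.95: other taxable items → 4% → £0.84
Nightstand £199.70: home furniture → 8.25% → £16.48
Storage bin £12.35: other taxable items → 4% → £0.49
Sleeping bag £165.46: sporting goods → 9.5% → £15.72
Used textbook £37.73: printed books, buyer-exempt → 0% → £0.00
Running shoes £137.23: clothing and footwear → 0% → £0.00
Office chair £480.53: home furniture → 8.25% → £39.64
Subtotal = £1214.54; tax = £80.79; total due = £1295.33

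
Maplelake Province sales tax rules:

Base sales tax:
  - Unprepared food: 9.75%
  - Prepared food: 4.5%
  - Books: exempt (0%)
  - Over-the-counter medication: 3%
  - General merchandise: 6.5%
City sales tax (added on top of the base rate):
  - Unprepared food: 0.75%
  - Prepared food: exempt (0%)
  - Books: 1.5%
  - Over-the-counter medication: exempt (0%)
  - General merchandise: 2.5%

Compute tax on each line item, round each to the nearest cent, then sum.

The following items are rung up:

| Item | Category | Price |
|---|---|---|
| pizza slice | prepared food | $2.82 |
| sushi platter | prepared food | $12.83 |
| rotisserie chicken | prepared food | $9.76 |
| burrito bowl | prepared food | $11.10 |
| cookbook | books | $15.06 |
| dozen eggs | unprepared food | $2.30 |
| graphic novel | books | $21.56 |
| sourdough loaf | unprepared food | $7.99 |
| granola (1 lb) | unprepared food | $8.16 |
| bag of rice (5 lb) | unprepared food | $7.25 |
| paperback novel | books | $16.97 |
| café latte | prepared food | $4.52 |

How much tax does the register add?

$5.35

Pizza slice $2.82: prepared food → 4.5% + 0% city = 4.5% → $0.13
Sushi platter $12.83: prepared food → 4.5% + 0% city = 4.5% → $0.58
Rotisserie chicken $9.76: prepared food → 4.5% + 0% city = 4.5% → $0.44
Burrito bowl $11.10: prepared food → 4.5% + 0% city = 4.5% → $0.50
Cookbook $15.06: books → 0% + 1.5% city = 1.5% → $0.23
Dozen eggs $2.30: unprepared food → 9.75% + 0.75% city = 10.5% → $0.24
Graphic novel $21.56: books → 0% + 1.5% city = 1.5% → $0.32
Sourdough loaf $7.99: unprepared food → 9.75% + 0.75% city = 10.5% → $0.84
Granola (1 lb) $8.16: unprepared food → 9.75% + 0.75% city = 10.5% → $0.86
Bag of rice (5 lb) $7.25: unprepared food → 9.75% + 0.75% city = 10.5% → $0.76
Paperback novel $16.97: books → 0% + 1.5% city = 1.5% → $0.25
Café latte $4.52: prepared food → 4.5% + 0% city = 4.5% → $0.20
Total tax = $0.13 + $0.58 + $0.44 + $0.50 + $0.23 + $0.24 + $0.32 + $0.84 + $0.86 + $0.76 + $0.25 + $0.20 = $5.35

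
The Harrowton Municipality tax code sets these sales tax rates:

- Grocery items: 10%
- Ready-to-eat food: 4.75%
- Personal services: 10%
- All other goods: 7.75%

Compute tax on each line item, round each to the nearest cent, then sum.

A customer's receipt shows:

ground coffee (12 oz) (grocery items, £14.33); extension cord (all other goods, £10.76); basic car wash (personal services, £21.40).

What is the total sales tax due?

£4.40

Ground coffee (12 oz) £14.33: grocery items → 10% → £1.43
Extension cord £10.76: all other goods → 7.75% → £0.83
Basic car wash £21.40: personal services → 10% → £2.14
Total tax = £1.43 + £0.83 + £2.14 = £4.40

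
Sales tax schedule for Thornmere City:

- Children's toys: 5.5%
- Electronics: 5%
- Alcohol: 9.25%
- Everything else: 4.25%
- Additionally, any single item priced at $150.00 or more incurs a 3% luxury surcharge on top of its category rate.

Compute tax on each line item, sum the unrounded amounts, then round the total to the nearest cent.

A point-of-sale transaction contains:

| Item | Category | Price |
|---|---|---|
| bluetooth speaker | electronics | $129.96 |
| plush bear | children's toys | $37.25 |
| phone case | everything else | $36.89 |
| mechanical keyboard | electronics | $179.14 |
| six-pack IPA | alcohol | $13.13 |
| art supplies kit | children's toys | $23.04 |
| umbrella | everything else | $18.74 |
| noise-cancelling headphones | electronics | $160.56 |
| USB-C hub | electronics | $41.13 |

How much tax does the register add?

Bluetooth speaker $129.96: electronics → 5% → $6.498
Plush bear $37.25: children's toys → 5.5% → $2.04875
Phone case $36.89: everything else → 4.25% → $1.567825
Mechanical keyboard $179.14: electronics → 5% + 3% surcharge = 8% → $14.3312
Six-pack IPA $13.13: alcohol → 9.25% → $1.214525
Art supplies kit $23.04: children's toys → 5.5% → $1.2672
Umbrella $18.74: everything else → 4.25% → $0.79645
Noise-cancelling headphones $160.56: electronics → 5% + 3% surcharge = 8% → $12.8448
USB-C hub $41.13: electronics → 5% → $2.0565
Unrounded tax sum = $42.62525 → $42.63

$42.63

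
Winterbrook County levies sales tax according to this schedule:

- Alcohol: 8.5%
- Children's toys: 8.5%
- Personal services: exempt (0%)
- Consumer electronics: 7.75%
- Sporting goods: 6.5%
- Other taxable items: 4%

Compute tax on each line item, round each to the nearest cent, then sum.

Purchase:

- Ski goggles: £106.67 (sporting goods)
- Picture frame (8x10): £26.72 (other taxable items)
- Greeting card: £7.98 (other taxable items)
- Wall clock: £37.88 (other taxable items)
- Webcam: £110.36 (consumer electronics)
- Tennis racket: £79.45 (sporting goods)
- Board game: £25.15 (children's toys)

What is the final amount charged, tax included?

Ski goggles £106.67: sporting goods → 6.5% → £6.93
Picture frame (8x10) £26.72: other taxable items → 4% → £1.07
Greeting card £7.98: other taxable items → 4% → £0.32
Wall clock £37.88: other taxable items → 4% → £1.52
Webcam £110.36: consumer electronics → 7.75% → £8.55
Tennis racket £79.45: sporting goods → 6.5% → £5.16
Board game £25.15: children's toys → 8.5% → £2.14
Subtotal = £394.21; tax = £25.69; total due = £419.90

£419.90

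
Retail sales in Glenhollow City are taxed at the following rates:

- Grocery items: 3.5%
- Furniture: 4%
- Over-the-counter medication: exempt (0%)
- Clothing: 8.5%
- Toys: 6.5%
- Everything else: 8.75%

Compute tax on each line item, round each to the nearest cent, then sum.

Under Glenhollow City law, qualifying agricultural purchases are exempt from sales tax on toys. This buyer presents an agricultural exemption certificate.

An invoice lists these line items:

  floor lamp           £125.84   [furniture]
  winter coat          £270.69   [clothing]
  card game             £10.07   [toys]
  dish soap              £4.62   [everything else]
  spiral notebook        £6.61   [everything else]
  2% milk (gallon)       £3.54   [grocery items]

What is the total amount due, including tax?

£450.51

Floor lamp £125.84: furniture → 4% → £5.03
Winter coat £270.69: clothing → 8.5% → £23.01
Card game £10.07: toys, buyer-exempt → 0% → £0.00
Dish soap £4.62: everything else → 8.75% → £0.40
Spiral notebook £6.61: everything else → 8.75% → £0.58
2% milk (gallon) £3.54: grocery items → 3.5% → £0.12
Subtotal = £421.37; tax = £29.14; total due = £450.51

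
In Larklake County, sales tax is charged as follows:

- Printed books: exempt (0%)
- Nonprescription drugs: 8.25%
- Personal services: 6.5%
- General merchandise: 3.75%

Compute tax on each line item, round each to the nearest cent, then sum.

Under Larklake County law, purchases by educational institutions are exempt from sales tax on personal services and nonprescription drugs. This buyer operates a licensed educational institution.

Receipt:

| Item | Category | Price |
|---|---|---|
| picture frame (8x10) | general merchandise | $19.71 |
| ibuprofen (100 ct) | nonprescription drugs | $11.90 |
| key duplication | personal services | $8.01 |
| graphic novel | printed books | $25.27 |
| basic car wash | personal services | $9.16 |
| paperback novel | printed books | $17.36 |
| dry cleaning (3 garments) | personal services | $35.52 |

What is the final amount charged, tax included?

Picture frame (8x10) $19.71: general merchandise → 3.75% → $0.74
Ibuprofen (100 ct) $11.90: nonprescription drugs, buyer-exempt → 0% → $0.00
Key duplication $8.01: personal services, buyer-exempt → 0% → $0.00
Graphic novel $25.27: printed books → 0% → $0.00
Basic car wash $9.16: personal services, buyer-exempt → 0% → $0.00
Paperback novel $17.36: printed books → 0% → $0.00
Dry cleaning (3 garments) $35.52: personal services, buyer-exempt → 0% → $0.00
Subtotal = $126.93; tax = $0.74; total due = $127.67

$127.67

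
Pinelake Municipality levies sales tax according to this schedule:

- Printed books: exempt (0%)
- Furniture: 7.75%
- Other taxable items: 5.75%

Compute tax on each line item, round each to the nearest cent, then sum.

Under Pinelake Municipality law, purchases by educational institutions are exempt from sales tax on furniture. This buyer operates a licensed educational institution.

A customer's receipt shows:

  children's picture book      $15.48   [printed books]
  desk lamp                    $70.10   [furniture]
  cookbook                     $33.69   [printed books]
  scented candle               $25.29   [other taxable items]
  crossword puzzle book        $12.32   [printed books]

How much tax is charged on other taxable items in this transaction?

$1.45

Scented candle $25.29: other taxable items → 5.75% → $1.45
Tax on other taxable items = $1.45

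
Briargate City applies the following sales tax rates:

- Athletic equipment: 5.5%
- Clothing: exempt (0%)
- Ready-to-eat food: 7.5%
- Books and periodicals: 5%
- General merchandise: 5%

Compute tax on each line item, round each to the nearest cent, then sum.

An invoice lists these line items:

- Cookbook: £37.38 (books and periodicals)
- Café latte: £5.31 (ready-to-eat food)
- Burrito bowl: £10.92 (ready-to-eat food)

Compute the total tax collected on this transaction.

Cookbook £37.38: books and periodicals → 5% → £1.87
Café latte £5.31: ready-to-eat food → 7.5% → £0.40
Burrito bowl £10.92: ready-to-eat food → 7.5% → £0.82
Total tax = £1.87 + £0.40 + £0.82 = £3.09

£3.09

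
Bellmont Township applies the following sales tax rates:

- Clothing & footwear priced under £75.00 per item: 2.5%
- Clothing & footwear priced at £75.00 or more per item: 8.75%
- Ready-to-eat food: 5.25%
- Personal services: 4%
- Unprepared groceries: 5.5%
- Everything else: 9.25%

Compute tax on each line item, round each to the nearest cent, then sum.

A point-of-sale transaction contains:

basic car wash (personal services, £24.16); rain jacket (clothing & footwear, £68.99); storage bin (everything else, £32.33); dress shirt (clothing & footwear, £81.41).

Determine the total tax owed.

£12.80

Basic car wash £24.16: personal services → 4% → £0.97
Rain jacket £68.99: clothing & footwear, under £75.00 → 2.5% → £1.72
Storage bin £32.33: everything else → 9.25% → £2.99
Dress shirt £81.41: clothing & footwear, £75.00 or more → 8.75% → £7.12
Total tax = £0.97 + £1.72 + £2.99 + £7.12 = £12.80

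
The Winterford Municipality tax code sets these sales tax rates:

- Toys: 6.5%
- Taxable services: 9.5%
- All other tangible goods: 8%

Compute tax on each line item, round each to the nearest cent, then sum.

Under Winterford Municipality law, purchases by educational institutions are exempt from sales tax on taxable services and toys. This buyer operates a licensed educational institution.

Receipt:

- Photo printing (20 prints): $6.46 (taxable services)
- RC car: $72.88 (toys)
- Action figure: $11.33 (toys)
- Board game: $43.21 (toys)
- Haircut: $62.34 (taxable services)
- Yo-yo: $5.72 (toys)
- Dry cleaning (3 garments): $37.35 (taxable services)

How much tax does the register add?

Photo printing (20 prints) $6.46: taxable services, buyer-exempt → 0% → $0.00
RC car $72.88: toys, buyer-exempt → 0% → $0.00
Action figure $11.33: toys, buyer-exempt → 0% → $0.00
Board game $43.21: toys, buyer-exempt → 0% → $0.00
Haircut $62.34: taxable services, buyer-exempt → 0% → $0.00
Yo-yo $5.72: toys, buyer-exempt → 0% → $0.00
Dry cleaning (3 garments) $37.35: taxable services, buyer-exempt → 0% → $0.00
Total tax = $0.00

$0.00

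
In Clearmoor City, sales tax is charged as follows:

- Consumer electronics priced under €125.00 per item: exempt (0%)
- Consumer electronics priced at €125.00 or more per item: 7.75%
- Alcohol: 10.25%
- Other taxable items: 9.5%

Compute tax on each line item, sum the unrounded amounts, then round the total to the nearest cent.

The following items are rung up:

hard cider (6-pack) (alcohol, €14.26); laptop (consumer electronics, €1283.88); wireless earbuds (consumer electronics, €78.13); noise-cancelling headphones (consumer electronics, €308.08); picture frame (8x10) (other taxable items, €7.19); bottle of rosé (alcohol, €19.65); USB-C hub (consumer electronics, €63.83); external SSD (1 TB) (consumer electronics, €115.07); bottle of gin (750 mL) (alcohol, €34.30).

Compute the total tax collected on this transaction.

€131.05

Hard cider (6-pack) €14.26: alcohol → 10.25% → €1.46165
Laptop €1283.88: consumer electronics, €125.00 or more → 7.75% → €99.5007
Wireless earbuds €78.13: consumer electronics, under €125.00 → 0% → €0.00
Noise-cancelling headphones €308.08: consumer electronics, €125.00 or more → 7.75% → €23.8762
Picture frame (8x10) €7.19: other taxable items → 9.5% → €0.68305
Bottle of rosé €19.65: alcohol → 10.25% → €2.014125
USB-C hub €63.83: consumer electronics, under €125.00 → 0% → €0.00
External SSD (1 TB) €115.07: consumer electronics, under €125.00 → 0% → €0.00
Bottle of gin (750 mL) €34.30: alcohol → 10.25% → €3.51575
Unrounded tax sum = €131.051475 → €131.05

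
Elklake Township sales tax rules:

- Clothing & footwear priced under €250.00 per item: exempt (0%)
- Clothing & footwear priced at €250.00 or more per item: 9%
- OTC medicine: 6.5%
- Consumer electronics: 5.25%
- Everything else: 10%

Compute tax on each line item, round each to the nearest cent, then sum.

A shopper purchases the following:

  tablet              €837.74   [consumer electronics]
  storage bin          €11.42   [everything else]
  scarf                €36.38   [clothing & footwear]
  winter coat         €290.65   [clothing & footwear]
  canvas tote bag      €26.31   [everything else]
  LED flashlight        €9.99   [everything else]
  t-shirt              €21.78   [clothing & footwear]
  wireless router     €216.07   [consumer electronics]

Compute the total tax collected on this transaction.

€86.25

Tablet €837.74: consumer electronics → 5.25% → €43.98
Storage bin €11.42: everything else → 10% → €1.14
Scarf €36.38: clothing & footwear, under €250.00 → 0% → €0.00
Winter coat €290.65: clothing & footwear, €250.00 or more → 9% → €26.16
Canvas tote bag €26.31: everything else → 10% → €2.63
LED flashlight €9.99: everything else → 10% → €1.00
T-shirt €21.78: clothing & footwear, under €250.00 → 0% → €0.00
Wireless router €216.07: consumer electronics → 5.25% → €11.34
Total tax = €43.98 + €1.14 + €26.16 + €2.63 + €1.00 + €11.34 = €86.25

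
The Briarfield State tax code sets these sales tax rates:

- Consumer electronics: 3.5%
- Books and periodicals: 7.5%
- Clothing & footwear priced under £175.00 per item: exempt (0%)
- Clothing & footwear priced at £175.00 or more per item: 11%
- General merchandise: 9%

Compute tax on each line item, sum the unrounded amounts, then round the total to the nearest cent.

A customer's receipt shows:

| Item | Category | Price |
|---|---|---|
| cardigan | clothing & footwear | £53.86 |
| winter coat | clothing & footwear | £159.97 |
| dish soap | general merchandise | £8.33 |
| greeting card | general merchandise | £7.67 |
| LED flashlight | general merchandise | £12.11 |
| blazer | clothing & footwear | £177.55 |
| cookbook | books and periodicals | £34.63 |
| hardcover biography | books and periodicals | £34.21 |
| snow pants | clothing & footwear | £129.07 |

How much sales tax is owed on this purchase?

£27.22

Cardigan £53.86: clothing & footwear, under £175.00 → 0% → £0.00
Winter coat £159.97: clothing & footwear, under £175.00 → 0% → £0.00
Dish soap £8.33: general merchandise → 9% → £0.7497
Greeting card £7.67: general merchandise → 9% → £0.6903
LED flashlight £12.11: general merchandise → 9% → £1.0899
Blazer £177.55: clothing & footwear, £175.00 or more → 11% → £19.5305
Cookbook £34.63: books and periodicals → 7.5% → £2.59725
Hardcover biography £34.21: books and periodicals → 7.5% → £2.56575
Snow pants £129.07: clothing & footwear, under £175.00 → 0% → £0.00
Unrounded tax sum = £27.2234 → £27.22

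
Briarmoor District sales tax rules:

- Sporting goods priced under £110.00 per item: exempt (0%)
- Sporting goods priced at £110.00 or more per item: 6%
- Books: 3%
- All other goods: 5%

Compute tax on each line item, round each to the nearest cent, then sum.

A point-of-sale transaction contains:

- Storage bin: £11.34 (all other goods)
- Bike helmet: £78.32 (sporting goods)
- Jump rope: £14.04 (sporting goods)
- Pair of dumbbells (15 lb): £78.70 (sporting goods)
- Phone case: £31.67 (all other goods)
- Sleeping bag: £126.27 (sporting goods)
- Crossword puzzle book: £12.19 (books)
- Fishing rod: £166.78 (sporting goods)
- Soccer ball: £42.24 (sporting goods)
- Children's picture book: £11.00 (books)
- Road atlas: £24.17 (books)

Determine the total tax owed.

£21.17

Storage bin £11.34: all other goods → 5% → £0.57
Bike helmet £78.32: sporting goods, under £110.00 → 0% → £0.00
Jump rope £14.04: sporting goods, under £110.00 → 0% → £0.00
Pair of dumbbells (15 lb) £78.70: sporting goods, under £110.00 → 0% → £0.00
Phone case £31.67: all other goods → 5% → £1.58
Sleeping bag £126.27: sporting goods, £110.00 or more → 6% → £7.58
Crossword puzzle book £12.19: books → 3% → £0.37
Fishing rod £166.78: sporting goods, £110.00 or more → 6% → £10.01
Soccer ball £42.24: sporting goods, under £110.00 → 0% → £0.00
Children's picture book £11.00: books → 3% → £0.33
Road atlas £24.17: books → 3% → £0.73
Total tax = £0.57 + £1.58 + £7.58 + £0.37 + £10.01 + £0.33 + £0.73 = £21.17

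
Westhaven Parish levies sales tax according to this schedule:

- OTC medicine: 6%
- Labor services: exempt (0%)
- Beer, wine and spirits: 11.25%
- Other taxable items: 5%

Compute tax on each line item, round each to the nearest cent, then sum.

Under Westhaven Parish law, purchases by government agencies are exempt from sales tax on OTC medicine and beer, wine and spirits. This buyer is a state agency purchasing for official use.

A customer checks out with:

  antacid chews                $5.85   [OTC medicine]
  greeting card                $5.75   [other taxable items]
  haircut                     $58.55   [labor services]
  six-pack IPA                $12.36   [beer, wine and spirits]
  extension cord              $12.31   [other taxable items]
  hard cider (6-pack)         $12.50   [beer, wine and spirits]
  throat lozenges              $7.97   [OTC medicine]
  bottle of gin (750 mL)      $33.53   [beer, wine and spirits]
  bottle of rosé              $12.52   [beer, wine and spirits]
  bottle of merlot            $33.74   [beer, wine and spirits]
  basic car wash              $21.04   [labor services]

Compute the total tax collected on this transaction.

Antacid chews $5.85: OTC medicine, buyer-exempt → 0% → $0.00
Greeting card $5.75: other taxable items → 5% → $0.29
Haircut $58.55: labor services → 0% → $0.00
Six-pack IPA $12.36: beer, wine and spirits, buyer-exempt → 0% → $0.00
Extension cord $12.31: other taxable items → 5% → $0.62
Hard cider (6-pack) $12.50: beer, wine and spirits, buyer-exempt → 0% → $0.00
Throat lozenges $7.97: OTC medicine, buyer-exempt → 0% → $0.00
Bottle of gin (750 mL) $33.53: beer, wine and spirits, buyer-exempt → 0% → $0.00
Bottle of rosé $12.52: beer, wine and spirits, buyer-exempt → 0% → $0.00
Bottle of merlot $33.74: beer, wine and spirits, buyer-exempt → 0% → $0.00
Basic car wash $21.04: labor services → 0% → $0.00
Total tax = $0.29 + $0.62 = $0.91

$0.91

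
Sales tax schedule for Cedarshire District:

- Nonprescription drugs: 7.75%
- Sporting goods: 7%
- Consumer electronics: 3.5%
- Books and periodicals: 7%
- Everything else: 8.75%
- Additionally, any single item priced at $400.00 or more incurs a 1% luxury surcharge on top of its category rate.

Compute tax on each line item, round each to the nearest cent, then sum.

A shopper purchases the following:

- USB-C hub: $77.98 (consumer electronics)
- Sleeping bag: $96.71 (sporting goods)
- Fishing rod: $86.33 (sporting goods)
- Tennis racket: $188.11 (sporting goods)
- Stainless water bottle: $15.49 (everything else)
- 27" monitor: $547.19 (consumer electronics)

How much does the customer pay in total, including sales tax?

$1066.50

USB-C hub $77.98: consumer electronics → 3.5% → $2.73
Sleeping bag $96.71: sporting goods → 7% → $6.77
Fishing rod $86.33: sporting goods → 7% → $6.04
Tennis racket $188.11: sporting goods → 7% → $13.17
Stainless water bottle $15.49: everything else → 8.75% → $1.36
27" monitor $547.19: consumer electronics → 3.5% + 1% surcharge = 4.5% → $24.62
Subtotal = $1011.81; tax = $54.69; total due = $1066.50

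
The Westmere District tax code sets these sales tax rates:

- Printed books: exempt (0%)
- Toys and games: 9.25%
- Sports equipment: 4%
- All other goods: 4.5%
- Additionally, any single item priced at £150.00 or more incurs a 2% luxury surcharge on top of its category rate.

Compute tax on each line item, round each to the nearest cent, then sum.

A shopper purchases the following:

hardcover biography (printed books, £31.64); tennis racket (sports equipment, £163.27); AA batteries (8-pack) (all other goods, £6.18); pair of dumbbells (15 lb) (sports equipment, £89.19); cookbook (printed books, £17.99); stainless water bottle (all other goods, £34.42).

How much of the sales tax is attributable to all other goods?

AA batteries (8-pack) £6.18: all other goods → 4.5% → £0.28
Stainless water bottle £34.42: all other goods → 4.5% → £1.55
Tax on all other goods = £0.28 + £1.55 = £1.83

£1.83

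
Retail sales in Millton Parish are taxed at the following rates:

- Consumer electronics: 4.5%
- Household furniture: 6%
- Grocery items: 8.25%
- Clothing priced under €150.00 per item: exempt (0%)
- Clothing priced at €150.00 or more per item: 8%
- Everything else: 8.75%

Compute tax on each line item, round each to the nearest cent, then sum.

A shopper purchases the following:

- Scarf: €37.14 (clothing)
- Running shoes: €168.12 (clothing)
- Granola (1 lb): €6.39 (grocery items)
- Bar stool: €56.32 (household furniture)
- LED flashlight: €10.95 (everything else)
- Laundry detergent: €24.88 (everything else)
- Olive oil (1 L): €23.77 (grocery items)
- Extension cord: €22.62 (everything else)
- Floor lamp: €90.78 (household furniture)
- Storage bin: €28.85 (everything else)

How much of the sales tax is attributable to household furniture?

Bar stool €56.32: household furniture → 6% → €3.38
Floor lamp €90.78: household furniture → 6% → €5.45
Tax on household furniture = €3.38 + €5.45 = €8.83

€8.83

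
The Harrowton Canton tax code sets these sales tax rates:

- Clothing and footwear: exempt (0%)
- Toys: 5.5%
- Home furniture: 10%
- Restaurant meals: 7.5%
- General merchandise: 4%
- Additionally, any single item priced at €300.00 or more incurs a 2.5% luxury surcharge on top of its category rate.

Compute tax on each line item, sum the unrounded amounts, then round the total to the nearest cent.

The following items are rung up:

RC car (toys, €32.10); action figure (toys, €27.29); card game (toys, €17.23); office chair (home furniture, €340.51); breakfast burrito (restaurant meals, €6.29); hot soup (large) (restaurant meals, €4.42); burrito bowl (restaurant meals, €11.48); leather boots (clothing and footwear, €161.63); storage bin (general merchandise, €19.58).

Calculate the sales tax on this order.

RC car €32.10: toys → 5.5% → €1.7655
Action figure €27.29: toys → 5.5% → €1.50095
Card game €17.23: toys → 5.5% → €0.94765
Office chair €340.51: home furniture → 10% + 2.5% surcharge = 12.5% → €42.56375
Breakfast burrito €6.29: restaurant meals → 7.5% → €0.47175
Hot soup (large) €4.42: restaurant meals → 7.5% → €0.3315
Burrito bowl €11.48: restaurant meals → 7.5% → €0.861
Leather boots €161.63: clothing and footwear → 0% → €0.00
Storage bin €19.58: general merchandise → 4% → €0.7832
Unrounded tax sum = €49.2253 → €49.23

€49.23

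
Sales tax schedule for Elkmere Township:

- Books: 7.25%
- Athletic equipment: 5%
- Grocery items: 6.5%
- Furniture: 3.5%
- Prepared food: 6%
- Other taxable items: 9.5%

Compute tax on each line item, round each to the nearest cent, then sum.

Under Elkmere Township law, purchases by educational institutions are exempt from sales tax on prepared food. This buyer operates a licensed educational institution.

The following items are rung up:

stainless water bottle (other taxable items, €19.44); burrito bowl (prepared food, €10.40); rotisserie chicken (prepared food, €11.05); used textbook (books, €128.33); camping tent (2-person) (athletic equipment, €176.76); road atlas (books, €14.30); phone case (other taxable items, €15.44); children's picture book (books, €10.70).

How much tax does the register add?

Stainless water bottle €19.44: other taxable items → 9.5% → €1.85
Burrito bowl €10.40: prepared food, buyer-exempt → 0% → €0.00
Rotisserie chicken €11.05: prepared food, buyer-exempt → 0% → €0.00
Used textbook €128.33: books → 7.25% → €9.30
Camping tent (2-person) €176.76: athletic equipment → 5% → €8.84
Road atlas €14.30: books → 7.25% → €1.04
Phone case €15.44: other taxable items → 9.5% → €1.47
Children's picture book €10.70: books → 7.25% → €0.78
Total tax = €1.85 + €9.30 + €8.84 + €1.04 + €1.47 + €0.78 = €23.28

€23.28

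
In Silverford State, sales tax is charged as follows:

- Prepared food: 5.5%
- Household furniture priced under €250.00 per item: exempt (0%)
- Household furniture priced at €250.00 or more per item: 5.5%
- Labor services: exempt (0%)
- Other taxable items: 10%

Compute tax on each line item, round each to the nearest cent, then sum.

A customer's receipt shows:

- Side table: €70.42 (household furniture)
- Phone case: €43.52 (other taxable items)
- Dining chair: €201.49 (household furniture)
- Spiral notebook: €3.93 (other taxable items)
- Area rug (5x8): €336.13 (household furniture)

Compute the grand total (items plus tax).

Side table €70.42: household furniture, under €250.00 → 0% → €0.00
Phone case €43.52: other taxable items → 10% → €4.35
Dining chair €201.49: household furniture, under €250.00 → 0% → €0.00
Spiral notebook €3.93: other taxable items → 10% → €0.39
Area rug (5x8) €336.13: household furniture, €250.00 or more → 5.5% → €18.49
Subtotal = €655.49; tax = €23.23; total due = €678.72

€678.72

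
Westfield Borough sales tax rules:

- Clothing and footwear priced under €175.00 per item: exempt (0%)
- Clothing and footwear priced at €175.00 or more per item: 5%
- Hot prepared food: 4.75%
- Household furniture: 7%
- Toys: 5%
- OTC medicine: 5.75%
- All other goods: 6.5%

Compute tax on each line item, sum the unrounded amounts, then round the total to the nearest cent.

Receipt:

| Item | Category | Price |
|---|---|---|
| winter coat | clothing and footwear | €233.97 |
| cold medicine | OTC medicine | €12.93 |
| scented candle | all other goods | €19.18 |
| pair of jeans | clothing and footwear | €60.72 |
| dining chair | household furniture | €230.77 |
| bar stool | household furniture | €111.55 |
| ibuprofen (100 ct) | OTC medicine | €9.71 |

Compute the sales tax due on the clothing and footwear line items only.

Winter coat €233.97: clothing and footwear, €175.00 or more → 5% → €11.6985
Pair of jeans €60.72: clothing and footwear, under €175.00 → 0% → €0.00
Tax on clothing and footwear: unrounded sum = €11.6985 → €11.70

€11.70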